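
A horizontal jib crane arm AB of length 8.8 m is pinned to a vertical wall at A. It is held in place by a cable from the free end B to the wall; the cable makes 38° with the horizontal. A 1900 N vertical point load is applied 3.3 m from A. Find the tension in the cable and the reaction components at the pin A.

ΣM about A: T·sin38°·8.8 − 1900·3.3 = 0 → T = 6270/(8.8·0.615661) = 1157.29 ≈ 1157 N.
ΣF_x = 0: A_x − T·cos38° = 0 → A_x = 1157.29 × 0.788011 = 912.0 N.
ΣF_y = 0: A_y + T·sin38° − 1900 = 0 → A_y = 1900 − 1157.29 × 0.615661 = 1188 N.

T = 1157 N, A_x = 912.0 N, A_y = 1188 N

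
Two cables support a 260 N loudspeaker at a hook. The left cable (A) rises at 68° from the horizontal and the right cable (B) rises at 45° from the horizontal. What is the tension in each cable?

ΣF_x = 0: −T_A·cos68° + T_B·cos45° = 0 → T_B = 0.529774·T_A.
ΣF_y = 0: T_A·sin68° + T_B·sin45° = 260.
Substitute: T_A·(0.927184 + 0.529774·0.707107) = 260 → T_A = 199.725 ≈ 199.7 N.
Then T_B = 0.529774 × 199.725 = 105.8 N.

T_A = 199.7 N, T_B = 105.8 N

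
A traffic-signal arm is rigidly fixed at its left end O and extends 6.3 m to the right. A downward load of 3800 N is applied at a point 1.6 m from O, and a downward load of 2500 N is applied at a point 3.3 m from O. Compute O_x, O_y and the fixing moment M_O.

O_x = 0, O_y = 6300 N, M_O = 14330 N·m

ΣF_x = 0: O_x = 0.
ΣF_y = 0: O_y − 3800 − 2500 = 0 → O_y = 6300 N.
ΣM about O: M_O − 3800·1.6 − 2500·3.3 = 0 → M_O = 14330 N·m.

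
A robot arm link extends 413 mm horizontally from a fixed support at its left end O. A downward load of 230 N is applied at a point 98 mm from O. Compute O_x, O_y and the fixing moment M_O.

ΣF_x = 0: O_x = 0.
ΣF_y = 0: O_y − 230 = 0 → O_y = 230.0 N.
ΣM about O: M_O − 230·98 = 0 → M_O = 22540 N·mm.

O_x = 0, O_y = 230.0 N, M_O = 22540 N·mm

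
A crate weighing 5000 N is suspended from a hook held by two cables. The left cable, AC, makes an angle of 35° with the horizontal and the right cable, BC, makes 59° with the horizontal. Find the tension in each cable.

T_AC = 2581 N, T_BC = 4106 N

ΣF_x = 0: −T_AC·cos35° + T_BC·cos59° = 0 → T_BC = 1.59047·T_AC.
ΣF_y = 0: T_AC·sin35° + T_BC·sin59° = 5000.
Substitute: T_AC·(0.573576 + 1.59047·0.857167) = 5000 → T_AC = 2581.48 ≈ 2581 N.
Then T_BC = 1.59047 × 2581.48 = 4106 N.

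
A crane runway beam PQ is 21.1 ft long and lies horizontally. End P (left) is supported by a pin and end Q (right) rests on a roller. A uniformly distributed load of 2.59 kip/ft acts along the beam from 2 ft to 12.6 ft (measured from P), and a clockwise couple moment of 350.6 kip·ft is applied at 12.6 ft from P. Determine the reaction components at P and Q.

P_x = 0, P_y = 1.340 kip, Q_y = 26.11 kip

Resultant of the distributed load: 2.59 × 10.6 = 27.454 kip at 7.3 ft from P.
Moments about P: Q_y·21.1 − (2.59·10.6)·7.3 − 350.6 = 0 → Q_y = 551.0142/21.1 = 26.1144 ≈ 26.11 kip.
ΣF_y = 0: P_y + 26.1144 − 2.59·10.6 = 0 → P_y = 1.340 kip.
ΣF_x = 0: no horizontal applied forces, so P_x = 0.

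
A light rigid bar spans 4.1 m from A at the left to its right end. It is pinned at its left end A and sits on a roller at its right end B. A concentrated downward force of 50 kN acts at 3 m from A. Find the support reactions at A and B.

ΣM about A: B_y·4.1 − 50·3 = 0 → B_y = 150/4.1 = 36.5854 ≈ 36.59 kN.
ΣF_y = 0: A_y + 36.5854 − 50 = 0 → A_y = 13.41 kN.
ΣF_x = 0: no horizontal applied forces, so A_x = 0.

A_x = 0, A_y = 13.41 kN, B_y = 36.59 kN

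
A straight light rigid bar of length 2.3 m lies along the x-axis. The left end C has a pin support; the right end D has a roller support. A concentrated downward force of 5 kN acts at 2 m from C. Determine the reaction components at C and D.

C_x = 0, C_y = 0.6522 kN, D_y = 4.348 kN

Moments about C: D_y·2.3 − 5·2 = 0 → D_y = 10/2.3 = 4.34783 ≈ 4.348 kN.
ΣF_y = 0: C_y + 4.34783 − 5 = 0 → C_y = 0.6522 kN.
ΣF_x = 0: no horizontal applied forces, so C_x = 0.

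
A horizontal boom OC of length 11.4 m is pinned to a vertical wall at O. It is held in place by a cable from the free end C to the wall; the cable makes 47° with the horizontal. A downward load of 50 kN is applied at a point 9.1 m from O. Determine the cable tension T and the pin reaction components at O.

ΣM about O: T·sin47°·11.4 − 50·9.1 = 0 → T = 455/(11.4·0.731354) = 54.5731 ≈ 54.57 kN.
ΣF_x = 0: O_x − T·cos47° = 0 → O_x = 54.5731 × 0.681998 = 37.22 kN.
ΣF_y = 0: O_y + T·sin47° − 50 = 0 → O_y = 50 − 54.5731 × 0.731354 = 10.09 kN.

T = 54.57 kN, O_x = 37.22 kN, O_y = 10.09 kN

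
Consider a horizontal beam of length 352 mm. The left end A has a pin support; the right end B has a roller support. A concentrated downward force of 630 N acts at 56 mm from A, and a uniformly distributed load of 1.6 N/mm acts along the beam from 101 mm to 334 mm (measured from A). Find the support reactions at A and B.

A_x = 0, A_y = 672.2 N, B_y = 330.6 N

Resultant of the distributed load: 1.6 × 233 = 372.8 N at 217.5 mm from A.
Taking moments about A: B_y·352 − 630·56 − (1.6·233)·217.5 = 0 → B_y = 116364/352 = 330.58 ≈ 330.6 N.
ΣF_y = 0: A_y + 330.58 − 630 − 1.6·233 = 0 → A_y = 672.2 N.
ΣF_x = 0: no horizontal applied forces, so A_x = 0.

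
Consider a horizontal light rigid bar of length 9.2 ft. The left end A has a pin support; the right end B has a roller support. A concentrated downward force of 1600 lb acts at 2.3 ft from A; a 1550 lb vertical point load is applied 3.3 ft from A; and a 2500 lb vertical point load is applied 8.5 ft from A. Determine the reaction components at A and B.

Moments about A: B_y·9.2 − 1600·2.3 − 1550·3.3 − 2500·8.5 = 0 → B_y = 30045/9.2 = 3265.76 ≈ 3266 lb.
ΣF_y = 0: A_y + 3265.76 − 1600 − 1550 − 2500 = 0 → A_y = 2384 lb.
ΣF_x = 0: no horizontal applied forces, so A_x = 0.

A_x = 0, A_y = 2384 lb, B_y = 3266 lb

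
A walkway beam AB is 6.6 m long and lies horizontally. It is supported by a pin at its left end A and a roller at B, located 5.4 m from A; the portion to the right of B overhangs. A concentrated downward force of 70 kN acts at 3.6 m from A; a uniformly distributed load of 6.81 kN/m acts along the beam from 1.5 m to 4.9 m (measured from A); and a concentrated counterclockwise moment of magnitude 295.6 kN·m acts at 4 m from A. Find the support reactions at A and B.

Resultant of the distributed load: 6.81 × 3.4 = 23.154 kN at 3.2 m from A.
Taking moments about A: B_y·5.4 − 70·3.6 − (6.81·3.4)·3.2 + 295.6 = 0 → B_y = 30.4928/5.4 = 5.64681 ≈ 5.647 kN.
ΣF_y = 0: A_y + 5.64681 − 70 − 6.81·3.4 = 0 → A_y = 87.51 kN.
ΣF_x = 0: no horizontal applied forces, so A_x = 0.

A_x = 0, A_y = 87.51 kN, B_y = 5.647 kN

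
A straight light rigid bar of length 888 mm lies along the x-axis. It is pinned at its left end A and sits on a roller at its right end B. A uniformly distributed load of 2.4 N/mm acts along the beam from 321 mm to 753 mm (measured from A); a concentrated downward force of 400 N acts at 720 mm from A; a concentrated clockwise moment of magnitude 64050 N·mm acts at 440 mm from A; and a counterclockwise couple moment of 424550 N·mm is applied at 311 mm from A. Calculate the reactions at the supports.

A_x = 0, A_y = 891.5 N, B_y = 545.3 N

Resultant of the distributed load: 2.4 × 432 = 1036.8 N at 537 mm from A.
Moments about A: B_y·888 − (2.4·432)·537 − 400·720 − 64050 + 424550 = 0 → B_y = 484261.6/888 = 545.34 ≈ 545.3 N.
ΣF_y = 0: A_y + 545.34 − 2.4·432 − 400 = 0 → A_y = 891.5 N.
ΣF_x = 0: no horizontal applied forces, so A_x = 0.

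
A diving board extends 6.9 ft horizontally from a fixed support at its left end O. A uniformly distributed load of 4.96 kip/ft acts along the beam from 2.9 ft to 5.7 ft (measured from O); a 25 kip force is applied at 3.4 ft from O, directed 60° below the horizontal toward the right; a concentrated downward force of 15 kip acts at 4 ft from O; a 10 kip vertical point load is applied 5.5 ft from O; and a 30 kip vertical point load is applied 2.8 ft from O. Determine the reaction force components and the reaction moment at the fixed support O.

Resultant of the distributed load: 4.96 × 2.8 = 13.888 kip at 4.3 ft from O.
ΣF_x = 0: O_x + 25·cos60° = 0 → O_x = -12.50 kip.
ΣF_y = 0: O_y − 4.96·2.8 − 25·sin60° − 15 − 10 − 30 = 0 → O_y = 90.54 kip.
ΣM about O: M_O − (4.96·2.8)·4.3 − 25·sin60°·3.4 − 15·4 − 10·5.5 − 30·2.8 = 0 → M_O = 332.3 kip·ft.

O_x = -12.50 kip, O_y = 90.54 kip, M_O = 332.3 kip·ft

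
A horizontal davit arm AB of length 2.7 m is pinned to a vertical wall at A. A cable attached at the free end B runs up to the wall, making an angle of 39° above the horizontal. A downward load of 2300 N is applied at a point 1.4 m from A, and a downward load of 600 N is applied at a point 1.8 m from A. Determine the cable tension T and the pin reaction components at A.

ΣM about A: T·sin39°·2.7 − 2300·1.4 − 600·1.8 = 0 → T = 4300/(2.7·0.62932) = 2530.66 ≈ 2531 N.
ΣF_x = 0: A_x − T·cos39° = 0 → A_x = 2530.66 × 0.777146 = 1967 N.
ΣF_y = 0: A_y + T·sin39° − 2300 − 600 = 0 → A_y = 2900 − 2530.66 × 0.62932 = 1307 N.

T = 2531 N, A_x = 1967 N, A_y = 1307 N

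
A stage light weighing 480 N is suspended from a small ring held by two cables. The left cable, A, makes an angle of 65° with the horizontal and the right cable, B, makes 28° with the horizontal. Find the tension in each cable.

T_A = 424.4 N, T_B = 203.1 N

ΣF_x = 0: −T_A·cos65° + T_B·cos28° = 0 → T_B = 0.478645·T_A.
ΣF_y = 0: T_A·sin65° + T_B·sin28° = 480.
Substitute: T_A·(0.906308 + 0.478645·0.469472) = 480 → T_A = 424.396 ≈ 424.4 N.
Then T_B = 0.478645 × 424.396 = 203.1 N.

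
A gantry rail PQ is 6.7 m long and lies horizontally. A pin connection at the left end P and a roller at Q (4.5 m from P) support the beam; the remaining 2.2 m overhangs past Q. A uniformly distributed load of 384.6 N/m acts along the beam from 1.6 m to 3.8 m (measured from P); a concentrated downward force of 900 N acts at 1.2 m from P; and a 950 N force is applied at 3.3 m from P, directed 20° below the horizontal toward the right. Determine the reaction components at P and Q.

Resultant of the distributed load: 384.6 × 2.2 = 846.12 N at 2.7 m from P.
Taking moments about P: Q_y·4.5 − (384.6·2.2)·2.7 − 900·1.2 − 950·sin20°·3.3 = 0 → Q_y = 4436.76/4.5 = 985.947 ≈ 985.9 N.
ΣF_y = 0: P_y + 985.947 − 384.6·2.2 − 900 − 950·sin20° = 0 → P_y = 1085 N.
ΣF_x = 0: P_x + 950·cos20° = 0 → P_x = -892.7 N.

P_x = -892.7 N, P_y = 1085 N, Q_y = 985.9 N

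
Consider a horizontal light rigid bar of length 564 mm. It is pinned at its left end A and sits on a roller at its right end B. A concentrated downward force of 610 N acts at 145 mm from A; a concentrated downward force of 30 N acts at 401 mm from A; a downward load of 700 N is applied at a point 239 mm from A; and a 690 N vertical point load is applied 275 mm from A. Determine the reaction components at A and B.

A_x = 0, A_y = 1219 N, B_y = 811.2 N

Taking moments about A: B_y·564 − 610·145 − 30·401 − 700·239 − 690·275 = 0 → B_y = 457530/564 = 811.223 ≈ 811.2 N.
ΣF_y = 0: A_y + 811.223 − 610 − 30 − 700 − 690 = 0 → A_y = 1219 N.
ΣF_x = 0: no horizontal applied forces, so A_x = 0.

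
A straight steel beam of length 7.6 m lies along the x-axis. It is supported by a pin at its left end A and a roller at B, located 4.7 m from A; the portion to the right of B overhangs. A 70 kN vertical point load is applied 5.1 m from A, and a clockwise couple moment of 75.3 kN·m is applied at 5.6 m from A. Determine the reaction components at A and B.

A_x = 0, A_y = -21.98 kN, B_y = 91.98 kN

ΣM about A: B_y·4.7 − 70·5.1 − 75.3 = 0 → B_y = 432.3/4.7 = 91.9787 ≈ 91.98 kN.
ΣF_y = 0: A_y + 91.9787 − 70 = 0 → A_y = -21.98 kN.
ΣF_x = 0: no horizontal applied forces, so A_x = 0.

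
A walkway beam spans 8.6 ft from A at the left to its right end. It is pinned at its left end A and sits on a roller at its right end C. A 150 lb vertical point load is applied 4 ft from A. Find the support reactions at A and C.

A_x = 0, A_y = 80.23 lb, C_y = 69.77 lb

ΣM about A: C_y·8.6 − 150·4 = 0 → C_y = 600/8.6 = 69.7674 ≈ 69.77 lb.
ΣF_y = 0: A_y + 69.7674 − 150 = 0 → A_y = 80.23 lb.
ΣF_x = 0: no horizontal applied forces, so A_x = 0.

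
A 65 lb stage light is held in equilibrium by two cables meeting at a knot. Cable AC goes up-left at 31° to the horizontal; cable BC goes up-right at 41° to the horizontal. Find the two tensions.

ΣF_x = 0: −T_AC·cos31° + T_BC·cos41° = 0 → T_BC = 1.13576·T_AC.
ΣF_y = 0: T_AC·sin31° + T_BC·sin41° = 65.
Substitute: T_AC·(0.515038 + 1.13576·0.656059) = 65 → T_AC = 51.5806 ≈ 51.58 lb.
Then T_BC = 1.13576 × 51.5806 = 58.58 lb.

T_AC = 51.58 lb, T_BC = 58.58 lb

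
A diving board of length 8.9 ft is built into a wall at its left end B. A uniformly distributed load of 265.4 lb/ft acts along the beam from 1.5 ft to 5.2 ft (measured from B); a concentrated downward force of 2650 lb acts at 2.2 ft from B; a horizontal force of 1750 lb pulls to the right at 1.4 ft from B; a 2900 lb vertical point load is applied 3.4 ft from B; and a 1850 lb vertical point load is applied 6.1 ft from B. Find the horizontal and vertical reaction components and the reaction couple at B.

Resultant of the distributed load: 265.4 × 3.7 = 981.98 lb at 3.35 ft from B.
ΣF_x = 0: B_x + 1750 = 0 → B_x = -1750 lb.
ΣF_y = 0: B_y − 265.4·3.7 − 2650 − 2900 − 1850 = 0 → B_y = 8382 lb.
ΣM about B: M_B − (265.4·3.7)·3.35 − 2650·2.2 − 2900·3.4 − 1850·6.1 = 0 → M_B = 30260 lb·ft.

B_x = -1750 lb, B_y = 8382 lb, M_B = 30260 lb·ft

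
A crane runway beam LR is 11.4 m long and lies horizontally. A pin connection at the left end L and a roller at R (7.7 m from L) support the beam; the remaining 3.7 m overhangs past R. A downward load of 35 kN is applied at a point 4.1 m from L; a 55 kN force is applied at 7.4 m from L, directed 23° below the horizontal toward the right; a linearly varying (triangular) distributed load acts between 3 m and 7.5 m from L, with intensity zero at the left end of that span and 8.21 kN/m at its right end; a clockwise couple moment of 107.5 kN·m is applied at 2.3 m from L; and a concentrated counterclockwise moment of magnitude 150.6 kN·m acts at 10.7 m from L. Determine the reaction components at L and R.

L_x = -50.63 kN, L_y = 26.88 kN, R_y = 48.09 kN

Resultant of the triangular load: ½ × 8.21 × 4.5 = 18.4725 kN, acting at 6 m from L (one-third of the span from the peak).
Moments about L: R_y·7.7 − 35·4.1 − 55·sin23°·7.4 − (½·8.21·4.5)·6 − 107.5 + 150.6 = 0 → R_y = 370.263/7.7 = 48.0861 ≈ 48.09 kN.
ΣF_y = 0: L_y + 48.0861 − 35 − 55·sin23° − ½·8.21·4.5 = 0 → L_y = 26.88 kN.
ΣF_x = 0: L_x + 55·cos23° = 0 → L_x = -50.63 kN.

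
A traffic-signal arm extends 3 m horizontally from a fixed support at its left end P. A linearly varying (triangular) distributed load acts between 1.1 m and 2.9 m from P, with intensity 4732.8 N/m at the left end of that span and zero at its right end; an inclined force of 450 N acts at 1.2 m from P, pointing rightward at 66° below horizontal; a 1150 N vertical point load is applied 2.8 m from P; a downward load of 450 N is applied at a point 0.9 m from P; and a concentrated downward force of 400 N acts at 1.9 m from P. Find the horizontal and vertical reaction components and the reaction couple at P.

P_x = -183.0 N, P_y = 6671 N, M_P = 12120 N·m

Resultant of the triangular load: ½ × 4732.8 × 1.8 = 4259.52 N, acting at 1.7 m from P (one-third of the span from the peak).
ΣF_x = 0: P_x + 450·cos66° = 0 → P_x = -183.0 N.
ΣF_y = 0: P_y − ½·4732.8·1.8 − 450·sin66° − 1150 − 450 − 400 = 0 → P_y = 6671 N.
ΣM about P: M_P − (½·4732.8·1.8)·1.7 − 450·sin66°·1.2 − 1150·2.8 − 450·0.9 − 400·1.9 = 0 → M_P = 12120 N·m.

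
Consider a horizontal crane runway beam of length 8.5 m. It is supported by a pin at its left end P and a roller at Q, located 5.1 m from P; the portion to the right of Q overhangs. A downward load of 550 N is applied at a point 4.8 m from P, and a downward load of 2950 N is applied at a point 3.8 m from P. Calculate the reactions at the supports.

P_x = 0, P_y = 784.3 N, Q_y = 2716 N

ΣM about P: Q_y·5.1 − 550·4.8 − 2950·3.8 = 0 → Q_y = 13850/5.1 = 2715.69 ≈ 2716 N.
ΣF_y = 0: P_y + 2715.69 − 550 − 2950 = 0 → P_y = 784.3 N.
ΣF_x = 0: no horizontal applied forces, so P_x = 0.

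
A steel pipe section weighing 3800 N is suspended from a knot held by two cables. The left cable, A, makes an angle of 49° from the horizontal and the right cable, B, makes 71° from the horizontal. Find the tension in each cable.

ΣF_x = 0: −T_A·cos49° + T_B·cos71° = 0 → T_B = 2.01512·T_A.
ΣF_y = 0: T_A·sin49° + T_B·sin71° = 3800.
Substitute: T_A·(0.75471 + 2.01512·0.945519) = 3800 → T_A = 1428.55 ≈ 1429 N.
Then T_B = 2.01512 × 1428.55 = 2879 N.

T_A = 1429 N, T_B = 2879 N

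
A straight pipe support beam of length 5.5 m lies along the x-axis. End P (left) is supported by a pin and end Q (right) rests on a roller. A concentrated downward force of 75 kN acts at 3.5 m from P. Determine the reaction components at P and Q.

P_x = 0, P_y = 27.27 kN, Q_y = 47.73 kN

Moments about P: Q_y·5.5 − 75·3.5 = 0 → Q_y = 262.5/5.5 = 47.7273 ≈ 47.73 kN.
ΣF_y = 0: P_y + 47.7273 − 75 = 0 → P_y = 27.27 kN.
ΣF_x = 0: no horizontal applied forces, so P_x = 0.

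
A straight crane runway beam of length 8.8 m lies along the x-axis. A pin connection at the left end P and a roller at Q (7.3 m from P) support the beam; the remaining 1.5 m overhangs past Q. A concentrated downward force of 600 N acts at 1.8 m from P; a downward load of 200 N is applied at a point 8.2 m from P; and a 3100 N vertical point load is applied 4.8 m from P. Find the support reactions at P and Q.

P_x = 0, P_y = 1489 N, Q_y = 2411 N

Moments about P: Q_y·7.3 − 600·1.8 − 200·8.2 − 3100·4.8 = 0 → Q_y = 17600/7.3 = 2410.96 ≈ 2411 N.
ΣF_y = 0: P_y + 2410.96 − 600 − 200 − 3100 = 0 → P_y = 1489 N.
ΣF_x = 0: no horizontal applied forces, so P_x = 0.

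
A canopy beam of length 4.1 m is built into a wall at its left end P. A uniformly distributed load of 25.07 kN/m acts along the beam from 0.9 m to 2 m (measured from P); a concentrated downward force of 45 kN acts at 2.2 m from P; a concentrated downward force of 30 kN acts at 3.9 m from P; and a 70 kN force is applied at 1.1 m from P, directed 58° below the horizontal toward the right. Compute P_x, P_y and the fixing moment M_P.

P_x = -37.09 kN, P_y = 161.9 kN, M_P = 321.3 kN·m

Resultant of the distributed load: 25.07 × 1.1 = 27.577 kN at 1.45 m from P.
ΣF_x = 0: P_x + 70·cos58° = 0 → P_x = -37.09 kN.
ΣF_y = 0: P_y − 25.07·1.1 − 45 − 30 − 70·sin58° = 0 → P_y = 161.9 kN.
ΣM about P: M_P − (25.07·1.1)·1.45 − 45·2.2 − 30·3.9 − 70·sin58°·1.1 = 0 → M_P = 321.3 kN·m.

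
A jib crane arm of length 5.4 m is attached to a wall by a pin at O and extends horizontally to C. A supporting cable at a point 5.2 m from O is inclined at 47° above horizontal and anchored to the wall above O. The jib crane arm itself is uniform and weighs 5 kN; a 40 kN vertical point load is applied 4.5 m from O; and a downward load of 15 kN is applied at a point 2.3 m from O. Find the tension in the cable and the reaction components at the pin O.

T = 59.95 kN, O_x = 40.89 kN, O_y = 16.15 kN

ΣM about O: T·sin47°·5.2 − 5·2.7 − 40·4.5 − 15·2.3 = 0 → T = 228/(5.2·0.731354) = 59.952 ≈ 59.95 kN.
ΣF_x = 0: O_x − T·cos47° = 0 → O_x = 59.952 × 0.681998 = 40.89 kN.
ΣF_y = 0: O_y + T·sin47° − 5 − 40 − 15 = 0 → O_y = 60 − 59.952 × 0.731354 = 16.15 kN.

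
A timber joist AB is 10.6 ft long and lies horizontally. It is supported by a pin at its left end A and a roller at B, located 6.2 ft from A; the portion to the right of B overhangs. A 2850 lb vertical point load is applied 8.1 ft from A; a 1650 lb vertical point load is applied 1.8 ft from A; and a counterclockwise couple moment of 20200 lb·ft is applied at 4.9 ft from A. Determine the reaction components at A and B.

A_x = 0, A_y = 3556 lb, B_y = 944.4 lb

ΣM about A: B_y·6.2 − 2850·8.1 − 1650·1.8 + 20200 = 0 → B_y = 5855/6.2 = 944.355 ≈ 944.4 lb.
ΣF_y = 0: A_y + 944.355 − 2850 − 1650 = 0 → A_y = 3556 lb.
ΣF_x = 0: no horizontal applied forces, so A_x = 0.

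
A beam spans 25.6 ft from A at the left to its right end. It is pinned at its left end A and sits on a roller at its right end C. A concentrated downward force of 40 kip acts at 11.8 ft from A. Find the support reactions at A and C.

Moments about A: C_y·25.6 − 40·11.8 = 0 → C_y = 472/25.6 = 18.4375 ≈ 18.44 kip.
ΣF_y = 0: A_y + 18.4375 − 40 = 0 → A_y = 21.56 kip.
ΣF_x = 0: no horizontal applied forces, so A_x = 0.

A_x = 0, A_y = 21.56 kip, C_y = 18.44 kip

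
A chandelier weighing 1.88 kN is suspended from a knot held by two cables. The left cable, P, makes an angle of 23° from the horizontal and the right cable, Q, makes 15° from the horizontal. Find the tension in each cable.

ΣF_x = 0: −T_P·cos23° + T_Q·cos15° = 0 → T_Q = 0.952977·T_P.
ΣF_y = 0: T_P·sin23° + T_Q·sin15° = 1.88.
Substitute: T_P·(0.390731 + 0.952977·0.258819) = 1.88 → T_P = 2.94958 ≈ 2.950 kN.
Then T_Q = 0.952977 × 2.94958 = 2.811 kN.

T_P = 2.950 kN, T_Q = 2.811 kN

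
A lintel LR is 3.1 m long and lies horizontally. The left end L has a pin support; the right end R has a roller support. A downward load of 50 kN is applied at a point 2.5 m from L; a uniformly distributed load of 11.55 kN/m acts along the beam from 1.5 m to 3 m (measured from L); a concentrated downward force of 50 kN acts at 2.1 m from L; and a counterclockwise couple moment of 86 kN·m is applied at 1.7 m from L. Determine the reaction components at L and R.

Resultant of the distributed load: 11.55 × 1.5 = 17.325 kN at 2.25 m from L.
Moments about L: R_y·3.1 − 50·2.5 − (11.55·1.5)·2.25 − 50·2.1 + 86 = 0 → R_y = 182.98125/3.1 = 59.0262 ≈ 59.03 kN.
ΣF_y = 0: L_y + 59.0262 − 50 − 11.55·1.5 − 50 = 0 → L_y = 58.30 kN.
ΣF_x = 0: no horizontal applied forces, so L_x = 0.

L_x = 0, L_y = 58.30 kN, R_y = 59.03 kN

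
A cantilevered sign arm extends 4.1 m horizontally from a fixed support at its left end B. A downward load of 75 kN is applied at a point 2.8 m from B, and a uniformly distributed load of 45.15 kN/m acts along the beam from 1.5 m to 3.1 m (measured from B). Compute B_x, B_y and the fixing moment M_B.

B_x = 0, B_y = 147.2 kN, M_B = 376.2 kN·m

Resultant of the distributed load: 45.15 × 1.6 = 72.24 kN at 2.3 m from B.
ΣF_x = 0: B_x = 0.
ΣF_y = 0: B_y − 75 − 45.15·1.6 = 0 → B_y = 147.2 kN.
ΣM about B: M_B − 75·2.8 − (45.15·1.6)·2.3 = 0 → M_B = 376.2 kN·m.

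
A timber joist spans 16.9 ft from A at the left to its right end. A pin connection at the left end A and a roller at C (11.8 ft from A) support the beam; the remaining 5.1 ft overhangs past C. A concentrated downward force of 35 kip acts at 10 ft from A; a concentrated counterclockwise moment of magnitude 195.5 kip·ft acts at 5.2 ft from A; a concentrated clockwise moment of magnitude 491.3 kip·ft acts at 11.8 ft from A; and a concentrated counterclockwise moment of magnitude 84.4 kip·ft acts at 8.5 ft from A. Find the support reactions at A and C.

ΣM about A: C_y·11.8 − 35·10 + 195.5 − 491.3 + 84.4 = 0 → C_y = 561.4/11.8 = 47.5763 ≈ 47.58 kip.
ΣF_y = 0: A_y + 47.5763 − 35 = 0 → A_y = -12.58 kip.
ΣF_x = 0: no horizontal applied forces, so A_x = 0.

A_x = 0, A_y = -12.58 kip, C_y = 47.58 kip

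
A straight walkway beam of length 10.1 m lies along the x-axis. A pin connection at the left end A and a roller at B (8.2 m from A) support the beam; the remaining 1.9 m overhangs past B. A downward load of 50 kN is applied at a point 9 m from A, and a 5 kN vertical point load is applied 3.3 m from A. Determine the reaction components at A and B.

A_x = 0, A_y = -1.890 kN, B_y = 56.89 kN

Moments about A: B_y·8.2 − 50·9 − 5·3.3 = 0 → B_y = 466.5/8.2 = 56.8902 ≈ 56.89 kN.
ΣF_y = 0: A_y + 56.8902 − 50 − 5 = 0 → A_y = -1.890 kN.
ΣF_x = 0: no horizontal applied forces, so A_x = 0.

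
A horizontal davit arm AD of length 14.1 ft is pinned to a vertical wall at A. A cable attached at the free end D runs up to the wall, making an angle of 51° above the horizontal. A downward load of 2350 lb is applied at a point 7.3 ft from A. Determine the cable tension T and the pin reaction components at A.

ΣM about A: T·sin51°·14.1 − 2350·7.3 = 0 → T = 17155/(14.1·0.777146) = 1565.56 ≈ 1566 lb.
ΣF_x = 0: A_x − T·cos51° = 0 → A_x = 1565.56 × 0.62932 = 985.2 lb.
ΣF_y = 0: A_y + T·sin51° − 2350 = 0 → A_y = 2350 − 1565.56 × 0.777146 = 1133 lb.

T = 1566 lb, A_x = 985.2 lb, A_y = 1133 lb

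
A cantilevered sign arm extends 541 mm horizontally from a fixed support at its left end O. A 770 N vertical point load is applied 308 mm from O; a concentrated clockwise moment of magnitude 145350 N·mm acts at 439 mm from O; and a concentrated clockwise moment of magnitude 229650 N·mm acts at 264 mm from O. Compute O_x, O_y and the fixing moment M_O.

O_x = 0, O_y = 770.0 N, M_O = 612200 N·mm

ΣF_x = 0: O_x = 0.
ΣF_y = 0: O_y − 770 = 0 → O_y = 770.0 N.
ΣM about O: M_O − 770·308 − 145350 − 229650 = 0 → M_O = 612200 N·mm.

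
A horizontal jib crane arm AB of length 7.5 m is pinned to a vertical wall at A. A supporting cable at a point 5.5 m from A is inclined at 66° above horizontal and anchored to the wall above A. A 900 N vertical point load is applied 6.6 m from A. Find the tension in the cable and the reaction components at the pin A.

ΣM about A: T·sin66°·5.5 − 900·6.6 = 0 → T = 5940/(5.5·0.913545) = 1182.21 ≈ 1182 N.
ΣF_x = 0: A_x − T·cos66° = 0 → A_x = 1182.21 × 0.406737 = 480.8 N.
ΣF_y = 0: A_y + T·sin66° − 900 = 0 → A_y = 900 − 1182.21 × 0.913545 = -180.0 N.

T = 1182 N, A_x = 480.8 N, A_y = -180.0 N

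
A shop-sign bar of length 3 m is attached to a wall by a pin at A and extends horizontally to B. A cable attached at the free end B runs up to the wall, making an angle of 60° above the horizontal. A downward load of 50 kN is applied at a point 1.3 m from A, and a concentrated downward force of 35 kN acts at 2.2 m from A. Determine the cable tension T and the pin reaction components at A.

ΣM about A: T·sin60°·3 − 50·1.3 − 35·2.2 = 0 → T = 142/(3·0.866025) = 54.6559 ≈ 54.66 kN.
ΣF_x = 0: A_x − T·cos60° = 0 → A_x = 54.6559 × 0.5 = 27.33 kN.
ΣF_y = 0: A_y + T·sin60° − 50 − 35 = 0 → A_y = 85 − 54.6559 × 0.866025 = 37.67 kN.

T = 54.66 kN, A_x = 27.33 kN, A_y = 37.67 kN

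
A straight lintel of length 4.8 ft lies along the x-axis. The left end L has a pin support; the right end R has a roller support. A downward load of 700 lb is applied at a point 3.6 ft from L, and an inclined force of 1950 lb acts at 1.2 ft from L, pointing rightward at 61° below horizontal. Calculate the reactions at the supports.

L_x = -945.4 lb, L_y = 1454 lb, R_y = 951.4 lb

Taking moments about L: R_y·4.8 − 700·3.6 − 1950·sin61°·1.2 = 0 → R_y = 4566.61/4.8 = 951.377 ≈ 951.4 lb.
ΣF_y = 0: L_y + 951.377 − 700 − 1950·sin61° = 0 → L_y = 1454 lb.
ΣF_x = 0: L_x + 1950·cos61° = 0 → L_x = -945.4 lb.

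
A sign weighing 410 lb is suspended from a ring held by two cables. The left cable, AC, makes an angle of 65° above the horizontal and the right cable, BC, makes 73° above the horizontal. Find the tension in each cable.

T_AC = 179.1 lb, T_BC = 259.0 lb

ΣF_x = 0: −T_AC·cos65° + T_BC·cos73° = 0 → T_BC = 1.44548·T_AC.
ΣF_y = 0: T_AC·sin65° + T_BC·sin73° = 410.
Substitute: T_AC·(0.906308 + 1.44548·0.956305) = 410 → T_AC = 179.147 ≈ 179.1 lb.
Then T_BC = 1.44548 × 179.147 = 259.0 lb.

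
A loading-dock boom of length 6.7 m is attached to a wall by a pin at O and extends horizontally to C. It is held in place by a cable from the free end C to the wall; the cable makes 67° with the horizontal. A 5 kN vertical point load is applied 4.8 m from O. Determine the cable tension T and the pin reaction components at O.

ΣM about O: T·sin67°·6.7 − 5·4.8 = 0 → T = 24/(6.7·0.920505) = 3.89144 ≈ 3.891 kN.
ΣF_x = 0: O_x − T·cos67° = 0 → O_x = 3.89144 × 0.390731 = 1.521 kN.
ΣF_y = 0: O_y + T·sin67° − 5 = 0 → O_y = 5 − 3.89144 × 0.920505 = 1.418 kN.

T = 3.891 kN, O_x = 1.521 kN, O_y = 1.418 kN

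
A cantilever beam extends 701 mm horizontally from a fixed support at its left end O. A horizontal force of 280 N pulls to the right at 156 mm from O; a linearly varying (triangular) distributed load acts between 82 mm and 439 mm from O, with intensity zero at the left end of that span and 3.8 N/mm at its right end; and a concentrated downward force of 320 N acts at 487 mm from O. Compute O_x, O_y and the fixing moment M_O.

O_x = -280.0 N, O_y = 998.3 N, M_O = 372900 N·mm

Resultant of the triangular load: ½ × 3.8 × 357 = 678.3 N, acting at 320 mm from O (one-third of the span from the peak).
ΣF_x = 0: O_x + 280 = 0 → O_x = -280.0 N.
ΣF_y = 0: O_y − ½·3.8·357 − 320 = 0 → O_y = 998.3 N.
ΣM about O: M_O − (½·3.8·357)·320 − 320·487 = 0 → M_O = 372900 N·mm.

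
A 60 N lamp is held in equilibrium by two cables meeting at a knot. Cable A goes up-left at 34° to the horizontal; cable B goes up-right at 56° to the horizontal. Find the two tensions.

ΣF_x = 0: −T_A·cos34° + T_B·cos56° = 0 → T_B = 1.48256·T_A.
ΣF_y = 0: T_A·sin34° + T_B·sin56° = 60.
Substitute: T_A·(0.559193 + 1.48256·0.829038) = 60 → T_A = 33.5516 ≈ 33.55 N.
Then T_B = 1.48256 × 33.5516 = 49.74 N.

T_A = 33.55 N, T_B = 49.74 N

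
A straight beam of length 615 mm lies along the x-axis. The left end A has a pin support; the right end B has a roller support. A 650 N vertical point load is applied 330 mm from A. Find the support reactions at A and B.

A_x = 0, A_y = 301.2 N, B_y = 348.8 N

Moments about A: B_y·615 − 650·330 = 0 → B_y = 214500/615 = 348.78 ≈ 348.8 N.
ΣF_y = 0: A_y + 348.78 − 650 = 0 → A_y = 301.2 N.
ΣF_x = 0: no horizontal applied forces, so A_x = 0.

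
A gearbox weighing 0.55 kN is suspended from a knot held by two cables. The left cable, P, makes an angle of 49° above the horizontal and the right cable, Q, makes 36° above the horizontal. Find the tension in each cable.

T_P = 0.4467 kN, T_Q = 0.3622 kN

ΣF_x = 0: −T_P·cos49° + T_Q·cos36° = 0 → T_Q = 0.810934·T_P.
ΣF_y = 0: T_P·sin49° + T_Q·sin36° = 0.55.
Substitute: T_P·(0.75471 + 0.810934·0.587785) = 0.55 → T_P = 0.446659 ≈ 0.4467 kN.
Then T_Q = 0.810934 × 0.446659 = 0.3622 kN.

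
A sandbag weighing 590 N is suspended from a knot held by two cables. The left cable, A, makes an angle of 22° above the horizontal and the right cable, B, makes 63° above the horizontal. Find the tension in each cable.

T_A = 268.9 N, T_B = 549.1 N

ΣF_x = 0: −T_A·cos22° + T_B·cos63° = 0 → T_B = 2.0423·T_A.
ΣF_y = 0: T_A·sin22° + T_B·sin63° = 590.
Substitute: T_A·(0.374607 + 2.0423·0.891007) = 590 → T_A = 268.877 ≈ 268.9 N.
Then T_B = 2.0423 × 268.877 = 549.1 N.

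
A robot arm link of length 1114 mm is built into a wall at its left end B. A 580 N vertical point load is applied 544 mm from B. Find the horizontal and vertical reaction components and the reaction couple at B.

B_x = 0, B_y = 580.0 N, M_B = 315500 N·mm

ΣF_x = 0: B_x = 0.
ΣF_y = 0: B_y − 580 = 0 → B_y = 580.0 N.
ΣM about B: M_B − 580·544 = 0 → M_B = 315500 N·mm.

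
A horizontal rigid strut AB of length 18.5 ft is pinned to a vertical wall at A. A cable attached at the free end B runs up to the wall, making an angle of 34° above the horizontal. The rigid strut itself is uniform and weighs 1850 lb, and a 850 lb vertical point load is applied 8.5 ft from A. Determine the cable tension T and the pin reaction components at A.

ΣM about A: T·sin34°·18.5 − 1850·9.25 − 850·8.5 = 0 → T = 24337.5/(18.5·0.559193) = 2352.57 ≈ 2353 lb.
ΣF_x = 0: A_x − T·cos34° = 0 → A_x = 2352.57 × 0.829038 = 1950 lb.
ΣF_y = 0: A_y + T·sin34° − 1850 − 850 = 0 → A_y = 2700 − 2352.57 × 0.559193 = 1384 lb.

T = 2353 lb, A_x = 1950 lb, A_y = 1384 lb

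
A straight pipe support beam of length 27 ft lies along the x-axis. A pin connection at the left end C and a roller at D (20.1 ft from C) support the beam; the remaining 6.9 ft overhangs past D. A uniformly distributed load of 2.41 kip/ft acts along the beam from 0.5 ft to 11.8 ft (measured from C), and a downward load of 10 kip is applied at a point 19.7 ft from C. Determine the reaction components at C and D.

C_x = 0, C_y = 19.10 kip, D_y = 18.13 kip

Resultant of the distributed load: 2.41 × 11.3 = 27.233 kip at 6.15 ft from C.
Moments about C: D_y·20.1 − (2.41·11.3)·6.15 − 10·19.7 = 0 → D_y = 364.48295/20.1 = 18.1335 ≈ 18.13 kip.
ΣF_y = 0: C_y + 18.1335 − 2.41·11.3 − 10 = 0 → C_y = 19.10 kip.
ΣF_x = 0: no horizontal applied forces, so C_x = 0.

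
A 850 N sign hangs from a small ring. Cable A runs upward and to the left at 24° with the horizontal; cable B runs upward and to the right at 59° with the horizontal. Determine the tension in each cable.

T_A = 441.1 N, T_B = 782.3 N

ΣF_x = 0: −T_A·cos24° + T_B·cos59° = 0 → T_B = 1.77374·T_A.
ΣF_y = 0: T_A·sin24° + T_B·sin59° = 850.
Substitute: T_A·(0.406737 + 1.77374·0.857167) = 850 → T_A = 441.071 ≈ 441.1 N.
Then T_B = 1.77374 × 441.071 = 782.3 N.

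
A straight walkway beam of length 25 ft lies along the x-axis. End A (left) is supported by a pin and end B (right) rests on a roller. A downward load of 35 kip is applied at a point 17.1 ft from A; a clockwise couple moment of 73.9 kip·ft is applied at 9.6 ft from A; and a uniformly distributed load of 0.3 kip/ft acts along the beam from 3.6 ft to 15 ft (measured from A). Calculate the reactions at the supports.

Resultant of the distributed load: 0.3 × 11.4 = 3.42 kip at 9.3 ft from A.
ΣM about A: B_y·25 − 35·17.1 − 73.9 − (0.3·11.4)·9.3 = 0 → B_y = 704.206/25 = 28.1682 ≈ 28.17 kip.
ΣF_y = 0: A_y + 28.1682 − 35 − 0.3·11.4 = 0 → A_y = 10.25 kip.
ΣF_x = 0: no horizontal applied forces, so A_x = 0.

A_x = 0, A_y = 10.25 kip, B_y = 28.17 kip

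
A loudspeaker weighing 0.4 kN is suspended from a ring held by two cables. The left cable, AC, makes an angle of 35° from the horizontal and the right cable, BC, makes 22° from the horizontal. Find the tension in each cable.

ΣF_x = 0: −T_AC·cos35° + T_BC·cos22° = 0 → T_BC = 0.883484·T_AC.
ΣF_y = 0: T_AC·sin35° + T_BC·sin22° = 0.4.
Substitute: T_AC·(0.573576 + 0.883484·0.374607) = 0.4 → T_AC = 0.442216 ≈ 0.4422 kN.
Then T_BC = 0.883484 × 0.442216 = 0.3907 kN.

T_AC = 0.4422 kN, T_BC = 0.3907 kN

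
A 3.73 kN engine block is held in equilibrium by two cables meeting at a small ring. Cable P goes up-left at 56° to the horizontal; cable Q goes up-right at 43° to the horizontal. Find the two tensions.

T_P = 2.762 kN, T_Q = 2.112 kN

ΣF_x = 0: −T_P·cos56° + T_Q·cos43° = 0 → T_Q = 0.7646·T_P.
ΣF_y = 0: T_P·sin56° + T_Q·sin43° = 3.73.
Substitute: T_P·(0.829038 + 0.7646·0.681998) = 3.73 → T_P = 2.76195 ≈ 2.762 kN.
Then T_Q = 0.7646 × 2.76195 = 2.112 kN.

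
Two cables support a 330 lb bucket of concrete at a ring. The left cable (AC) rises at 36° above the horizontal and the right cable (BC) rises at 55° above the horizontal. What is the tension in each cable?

ΣF_x = 0: −T_AC·cos36° + T_BC·cos55° = 0 → T_BC = 1.41048·T_AC.
ΣF_y = 0: T_AC·sin36° + T_BC·sin55° = 330.
Substitute: T_AC·(0.587785 + 1.41048·0.819152) = 330 → T_AC = 189.309 ≈ 189.3 lb.
Then T_BC = 1.41048 × 189.309 = 267.0 lb.

T_AC = 189.3 lb, T_BC = 267.0 lb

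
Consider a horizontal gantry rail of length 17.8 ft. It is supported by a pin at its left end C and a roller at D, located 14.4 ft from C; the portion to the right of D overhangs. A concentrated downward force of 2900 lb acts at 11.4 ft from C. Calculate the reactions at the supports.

C_x = 0, C_y = 604.2 lb, D_y = 2296 lb

Moments about C: D_y·14.4 − 2900·11.4 = 0 → D_y = 33060/14.4 = 2295.83 ≈ 2296 lb.
ΣF_y = 0: C_y + 2295.83 − 2900 = 0 → C_y = 604.2 lb.
ΣF_x = 0: no horizontal applied forces, so C_x = 0.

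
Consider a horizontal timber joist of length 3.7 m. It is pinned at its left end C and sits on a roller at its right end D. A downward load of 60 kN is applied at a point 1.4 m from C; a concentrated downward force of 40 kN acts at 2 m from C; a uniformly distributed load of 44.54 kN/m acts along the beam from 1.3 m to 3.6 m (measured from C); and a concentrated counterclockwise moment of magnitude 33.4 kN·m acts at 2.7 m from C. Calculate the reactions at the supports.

Resultant of the distributed load: 44.54 × 2.3 = 102.442 kN at 2.45 m from C.
Taking moments about C: D_y·3.7 − 60·1.4 − 40·2 − (44.54·2.3)·2.45 + 33.4 = 0 → D_y = 381.5829/3.7 = 103.131 ≈ 103.1 kN.
ΣF_y = 0: C_y + 103.131 − 60 − 40 − 44.54·2.3 = 0 → C_y = 99.31 kN.
ΣF_x = 0: no horizontal applied forces, so C_x = 0.

C_x = 0, C_y = 99.31 kN, D_y = 103.1 kN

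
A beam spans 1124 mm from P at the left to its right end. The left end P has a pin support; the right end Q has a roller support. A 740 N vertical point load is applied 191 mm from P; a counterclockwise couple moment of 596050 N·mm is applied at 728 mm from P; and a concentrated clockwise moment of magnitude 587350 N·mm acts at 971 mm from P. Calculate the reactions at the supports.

P_x = 0, P_y = 622.0 N, Q_y = 118.0 N

Taking moments about P: Q_y·1124 − 740·191 + 596050 − 587350 = 0 → Q_y = 132640/1124 = 118.007 ≈ 118.0 N.
ΣF_y = 0: P_y + 118.007 − 740 = 0 → P_y = 622.0 N.
ΣF_x = 0: no horizontal applied forces, so P_x = 0.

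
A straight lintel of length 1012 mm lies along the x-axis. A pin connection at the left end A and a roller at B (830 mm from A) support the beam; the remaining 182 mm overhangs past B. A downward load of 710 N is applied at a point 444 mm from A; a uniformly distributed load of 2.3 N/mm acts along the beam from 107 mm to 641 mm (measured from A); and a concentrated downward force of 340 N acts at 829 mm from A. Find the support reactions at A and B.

Resultant of the distributed load: 2.3 × 534 = 1228.2 N at 374 mm from A.
Moments about A: B_y·830 − 710·444 − (2.3·534)·374 − 340·829 = 0 → B_y = 1056446.8/830 = 1272.83 ≈ 1273 N.
ΣF_y = 0: A_y + 1272.83 − 710 − 2.3·534 − 340 = 0 → A_y = 1005 N.
ΣF_x = 0: no horizontal applied forces, so A_x = 0.

A_x = 0, A_y = 1005 N, B_y = 1273 N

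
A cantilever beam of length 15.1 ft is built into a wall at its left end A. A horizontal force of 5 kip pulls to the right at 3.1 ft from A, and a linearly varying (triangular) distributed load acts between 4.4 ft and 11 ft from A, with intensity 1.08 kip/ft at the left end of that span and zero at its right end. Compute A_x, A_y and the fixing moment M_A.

A_x = -5.000 kip, A_y = 3.564 kip, M_A = 23.52 kip·ft

Resultant of the triangular load: ½ × 1.08 × 6.6 = 3.564 kip, acting at 6.6 ft from A (one-third of the span from the peak).
ΣF_x = 0: A_x + 5 = 0 → A_x = -5.000 kip.
ΣF_y = 0: A_y − ½·1.08·6.6 = 0 → A_y = 3.564 kip.
ΣM about A: M_A − (½·1.08·6.6)·6.6 = 0 → M_A = 23.52 kip·ft.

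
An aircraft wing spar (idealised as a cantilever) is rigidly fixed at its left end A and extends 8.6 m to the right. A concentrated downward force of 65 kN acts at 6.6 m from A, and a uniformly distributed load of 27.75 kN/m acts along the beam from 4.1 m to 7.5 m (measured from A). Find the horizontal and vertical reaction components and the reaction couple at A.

Resultant of the distributed load: 27.75 × 3.4 = 94.35 kN at 5.8 m from A.
ΣF_x = 0: A_x = 0.
ΣF_y = 0: A_y − 65 − 27.75·3.4 = 0 → A_y = 159.4 kN.
ΣM about A: M_A − 65·6.6 − (27.75·3.4)·5.8 = 0 → M_A = 976.2 kN·m.

A_x = 0, A_y = 159.4 kN, M_A = 976.2 kN·m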